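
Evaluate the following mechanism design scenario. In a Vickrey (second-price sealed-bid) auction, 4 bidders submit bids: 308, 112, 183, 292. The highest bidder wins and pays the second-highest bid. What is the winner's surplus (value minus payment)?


Step 1: Sort bids in descending order: 308, 292, 183, 112
Step 2: The winning bid is the highest: 308
Step 3: The payment equals the second-highest bid: 292
Step 4: Surplus = winner's bid - payment = 308 - 292 = 16

16


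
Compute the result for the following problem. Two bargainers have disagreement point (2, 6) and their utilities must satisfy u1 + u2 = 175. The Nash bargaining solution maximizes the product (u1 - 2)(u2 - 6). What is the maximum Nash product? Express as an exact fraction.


Step 1: The Nash solution splits surplus symmetrically above the disagreement point
Step 2: u1 = (total + d1 - d2)/2 = (175 + 2 - 6)/2 = 171/2
Step 3: u2 = (total - d1 + d2)/2 = (175 - 2 + 6)/2 = 179/2
Step 4: Nash product = (171/2 - 2) * (179/2 - 6)
Step 5: = 167/2 * 167/2 = 27889/4

27889/4


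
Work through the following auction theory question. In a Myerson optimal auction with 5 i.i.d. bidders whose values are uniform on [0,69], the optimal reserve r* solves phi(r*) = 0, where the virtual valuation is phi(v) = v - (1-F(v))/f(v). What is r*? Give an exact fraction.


Step 1: For U[0,69], F(v) = v/69 and f(v) = 1/69
Step 2: phi(v) = v - (1 - v/69)/(1/69) = v - (69 - v) = 2v - 69
Step 3: Set phi(r*) = 0: 2r* - 69 = 0
Step 4: r* = 69/2 (the number of bidders n = 5 does not enter)

69/2


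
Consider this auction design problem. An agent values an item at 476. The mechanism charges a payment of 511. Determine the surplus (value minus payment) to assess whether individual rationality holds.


Step 1: Surplus = value - payment = 476 - 511 = -35
Step 2: IR is violated (surplus < 0)

-35


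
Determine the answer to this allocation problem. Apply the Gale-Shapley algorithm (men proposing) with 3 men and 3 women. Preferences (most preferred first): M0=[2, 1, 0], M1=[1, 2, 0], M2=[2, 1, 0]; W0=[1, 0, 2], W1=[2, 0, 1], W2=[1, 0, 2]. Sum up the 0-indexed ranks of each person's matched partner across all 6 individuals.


Step 1: Run Gale-Shapley (men propose, women hold best offer):
  M0 proposes to W2; she accepts
  M1 proposes to W1; she accepts
  M2 proposes to W2; rejected
  M2 proposes to W1; she switches from M1
  M1 proposes to W2; she switches from M0
  M0 proposes to W1; rejected
  M0 proposes to W0; she accepts
Step 2: Final matching: W0-M0, W1-M2, W2-M1
Step 3: 0-indexed ranks (man's rank of his match, then woman's): 2 + 1 + 1 + 0 + 1 + 0
Step 4: Total rank sum = 5

5


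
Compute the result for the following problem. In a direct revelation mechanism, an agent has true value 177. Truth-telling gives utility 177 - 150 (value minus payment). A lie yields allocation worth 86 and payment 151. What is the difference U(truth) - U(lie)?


Step 1: U(truth) = value - payment = 177 - 150 = 27
Step 2: U(lie) = allocation - payment = 86 - 151 = -65
Step 3: IC gap = 27 - (-65) = 92

92


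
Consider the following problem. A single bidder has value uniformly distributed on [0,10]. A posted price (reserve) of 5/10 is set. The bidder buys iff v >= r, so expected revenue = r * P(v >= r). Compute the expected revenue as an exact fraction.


Step 1: Posted price r = 1/2, value support [0,10]
Step 2: P(v >= r) = (10 - 1/2)/10 = 19/20
Step 3: Expected revenue = r * P(v >= r) = 1/2 * 19/20
Step 4: Revenue = 19/40

19/40


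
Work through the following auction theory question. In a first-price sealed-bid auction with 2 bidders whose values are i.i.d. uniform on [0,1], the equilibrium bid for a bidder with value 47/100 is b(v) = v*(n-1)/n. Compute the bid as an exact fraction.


Step 1: The symmetric BNE bidding function is b(v) = v * (n-1) / n
Step 2: Substitute v = 47/100 and n = 2
Step 3: b = 47/100 * 1/2
Step 4: b = 47/200

47/200


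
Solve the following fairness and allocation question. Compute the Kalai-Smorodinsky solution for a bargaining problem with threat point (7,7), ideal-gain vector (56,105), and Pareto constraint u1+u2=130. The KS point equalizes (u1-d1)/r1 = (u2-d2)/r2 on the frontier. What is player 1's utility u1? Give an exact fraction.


Step 1: At the KS point, (u1-d1)/r1 = (u2-d2)/r2 = t and u1+u2 = 130
Step 2: u1 = d1 + r1*t and u2 = d2 + r2*t, so (d1 + r1*t) + (d2 + r2*t) = 130
Step 3: t = (130 - 7 - 7)/(56 + 105) = 116/161
Step 4: u1 = d1 + r1*t = 7 + 56 * 116/161 = 1089/23
Step 5: (Check: u2 = d2 + r2*t = 1901/23; u1+u2 = 1089/23 + 1901/23 = 130, on the frontier.)

1089/23


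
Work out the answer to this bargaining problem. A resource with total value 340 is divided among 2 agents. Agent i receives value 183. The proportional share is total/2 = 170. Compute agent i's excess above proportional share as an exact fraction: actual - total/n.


Step 1: Proportional share = 340/2 = 170
Step 2: Agent's actual allocation = 183
Step 3: Excess = 183 - 170 = 13

13


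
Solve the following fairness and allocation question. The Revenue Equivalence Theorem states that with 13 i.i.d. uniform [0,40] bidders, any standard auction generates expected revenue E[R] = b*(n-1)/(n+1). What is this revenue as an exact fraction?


Step 1: By Revenue Equivalence, expected revenue = b*(n-1)/(n+1)
Step 2: Substituting n = 13, b = 40
Step 3: Revenue = 40*(13-1)/(13+1) = 40*12/14
Step 4: Revenue = 480/14 = 240/7

240/7


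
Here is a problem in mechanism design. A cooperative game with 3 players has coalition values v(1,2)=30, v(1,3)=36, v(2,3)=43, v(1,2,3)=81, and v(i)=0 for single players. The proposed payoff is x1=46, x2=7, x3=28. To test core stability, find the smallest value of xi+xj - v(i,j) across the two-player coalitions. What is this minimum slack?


Step 1: Slack for coalition (1,2): x1+x2 - v12 = 53 - 30 = 23
Step 2: Slack for coalition (1,3): x1+x3 - v13 = 74 - 36 = 38
Step 3: Slack for coalition (2,3): x2+x3 - v23 = 35 - 43 = -8
Step 4: Minimum slack = min(23, 38, -8) = -8, attained by (2,3); coalition (2,3) can block (slack < 0), so the allocation is not in the core

-8


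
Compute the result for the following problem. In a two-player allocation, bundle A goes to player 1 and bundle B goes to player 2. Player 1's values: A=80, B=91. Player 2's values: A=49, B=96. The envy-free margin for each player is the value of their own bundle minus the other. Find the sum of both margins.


Step 1: Player 1's margin = v1(A) - v1(B) = 80 - 91 = -11
Step 2: Player 2's margin = v2(B) - v2(A) = 96 - 49 = 47
Step 3: Total margin = -11 + 47 = 36

36


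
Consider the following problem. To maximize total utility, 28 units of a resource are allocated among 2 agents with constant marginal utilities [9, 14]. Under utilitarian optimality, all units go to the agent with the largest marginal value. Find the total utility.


Step 1: The marginal utilities are [9, 14]
Step 2: The highest marginal utility is 14
Step 3: All 28 units go to that agent
Step 4: Total utility = 14 * 28 = 392

392


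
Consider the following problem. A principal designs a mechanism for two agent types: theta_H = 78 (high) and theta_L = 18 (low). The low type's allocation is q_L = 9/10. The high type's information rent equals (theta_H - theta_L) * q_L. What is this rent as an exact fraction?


Step 1: theta_H - theta_L = 78 - 18 = 60
Step 2: Information rent = (theta_H - theta_L) * q_L
Step 3: = 60 * 9/10
Step 4: = 54

54


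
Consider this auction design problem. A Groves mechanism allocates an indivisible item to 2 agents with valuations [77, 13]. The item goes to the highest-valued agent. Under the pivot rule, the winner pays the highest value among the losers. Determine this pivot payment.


Step 1: The efficient winner is agent 0 with value 77
Step 2: Other agents' values: [13]
Step 3: Pivot payment = max(others) = 13
Step 4: The winner pays 13

13


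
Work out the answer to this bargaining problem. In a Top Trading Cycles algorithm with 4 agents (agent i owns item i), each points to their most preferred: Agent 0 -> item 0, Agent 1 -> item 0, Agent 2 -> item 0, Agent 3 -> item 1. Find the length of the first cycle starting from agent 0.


Step 1: Trace the pointer graph from agent 0: 0 -> 0
Step 2: A cycle is detected when we revisit agent 0
Step 3: The cycle is: 0 -> 0
Step 4: Cycle length = 1

1


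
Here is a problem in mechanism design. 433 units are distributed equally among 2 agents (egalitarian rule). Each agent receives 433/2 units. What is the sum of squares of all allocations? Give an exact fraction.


Step 1: Each agent's share = 433/2
Step 2: Square of each share = (433/2)^2 = 187489/4
Step 3: Sum of squares = 2 * 187489/4 = 187489/2

187489/2


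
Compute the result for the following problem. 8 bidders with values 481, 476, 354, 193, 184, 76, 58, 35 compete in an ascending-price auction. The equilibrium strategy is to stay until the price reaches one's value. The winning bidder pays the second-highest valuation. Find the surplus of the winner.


Step 1: Identify the highest value: 481
Step 2: Identify the second-highest value: 476
Step 3: The final price = second-highest value = 476
Step 4: Surplus = 481 - 476 = 5

5


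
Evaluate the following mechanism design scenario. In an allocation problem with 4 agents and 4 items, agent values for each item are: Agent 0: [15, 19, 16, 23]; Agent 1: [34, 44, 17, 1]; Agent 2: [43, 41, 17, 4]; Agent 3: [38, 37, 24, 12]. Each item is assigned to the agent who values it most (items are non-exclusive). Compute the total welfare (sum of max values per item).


Step 1: For each item, find the maximum value among all agents.
Step 2: Item 0 -> Agent 2 (value 43)
Step 3: Item 1 -> Agent 1 (value 44)
Step 4: Item 2 -> Agent 3 (value 24)
Step 5: Item 3 -> Agent 0 (value 23)
Step 6: Total welfare = 43 + 44 + 24 + 23 = 134

134


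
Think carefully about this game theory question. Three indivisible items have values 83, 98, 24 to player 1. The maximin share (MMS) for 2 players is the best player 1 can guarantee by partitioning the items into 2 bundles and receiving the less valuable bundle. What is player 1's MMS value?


Step 1: Item values = 83, 98, 24
Step 2: Enumerate all 2-bundle partitions and take the smaller bundle:
  Partition 1: {83} vs {98,24} -> bundles 83, 122; min = 83
  Partition 2: {98} vs {83,24} -> bundles 98, 107; min = 98
  Partition 3: {24} vs {83,98} -> bundles 24, 181; min = 24
Step 3: MMS = max(83, 98, 24) = 98

98


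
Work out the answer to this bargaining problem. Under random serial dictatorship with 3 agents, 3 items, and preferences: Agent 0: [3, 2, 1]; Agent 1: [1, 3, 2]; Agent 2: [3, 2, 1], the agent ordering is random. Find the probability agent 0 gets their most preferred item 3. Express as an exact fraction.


Step 1: Agent 0 wants item 3
Step 2: There are 6 possible orderings of agents
Step 3: In 3 orderings, agent 0 gets item 3
Step 4: Probability = 3/6 = 1/2

1/2


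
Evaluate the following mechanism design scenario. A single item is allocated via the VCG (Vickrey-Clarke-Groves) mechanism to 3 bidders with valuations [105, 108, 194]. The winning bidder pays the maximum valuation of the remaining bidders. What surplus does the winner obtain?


Step 1: The winner is the agent with the highest value: agent 2 with value 194
Step 2: Values of other agents: [105, 108]
Step 3: VCG payment = max of others' values = 108
Step 4: Surplus = 194 - 108 = 86

86


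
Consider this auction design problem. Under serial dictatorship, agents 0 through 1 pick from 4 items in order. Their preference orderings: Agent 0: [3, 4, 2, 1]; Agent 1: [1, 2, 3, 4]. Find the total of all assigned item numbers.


Step 1: Agent 0 picks item 3
Step 2: Agent 1 picks item 1
Step 3: Sum = 3 + 1 = 4

4


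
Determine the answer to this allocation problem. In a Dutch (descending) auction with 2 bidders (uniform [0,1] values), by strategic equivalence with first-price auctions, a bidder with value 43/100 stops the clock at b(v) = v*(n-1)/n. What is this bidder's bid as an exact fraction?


Step 1: Dutch auctions are strategically equivalent to first-price auctions
Step 2: The equilibrium bid is b(v) = v*(n-1)/n
Step 3: b = 43/100 * 1/2
Step 4: b = 43/200

43/200


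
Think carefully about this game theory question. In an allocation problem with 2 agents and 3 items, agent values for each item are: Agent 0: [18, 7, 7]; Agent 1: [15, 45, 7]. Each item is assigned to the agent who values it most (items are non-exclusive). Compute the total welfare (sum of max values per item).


Step 1: For each item, find the maximum value among all agents.
Step 2: Item 0 -> Agent 0 (value 18)
Step 3: Item 1 -> Agent 1 (value 45)
Step 4: Item 2 -> Agent 0 (value 7)
Step 5: Total welfare = 18 + 45 + 7 = 70

70


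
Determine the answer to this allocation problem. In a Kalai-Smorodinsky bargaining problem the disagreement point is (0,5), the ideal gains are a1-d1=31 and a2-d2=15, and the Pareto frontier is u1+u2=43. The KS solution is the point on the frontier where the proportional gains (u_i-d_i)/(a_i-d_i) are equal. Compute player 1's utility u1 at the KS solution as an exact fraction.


Step 1: At the KS point, (u1-d1)/r1 = (u2-d2)/r2 = t and u1+u2 = 43
Step 2: u1 = d1 + r1*t and u2 = d2 + r2*t, so (d1 + r1*t) + (d2 + r2*t) = 43
Step 3: t = (43 - 0 - 5)/(31 + 15) = 38/46 = 19/23
Step 4: u1 = d1 + r1*t = 0 + 31 * 19/23 = 589/23
Step 5: (Check: u2 = d2 + r2*t = 400/23; u1+u2 = 589/23 + 400/23 = 43, on the frontier.)

589/23


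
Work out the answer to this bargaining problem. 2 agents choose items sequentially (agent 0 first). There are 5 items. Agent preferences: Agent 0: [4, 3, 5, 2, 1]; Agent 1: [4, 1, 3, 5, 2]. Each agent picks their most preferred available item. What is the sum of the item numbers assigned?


Step 1: Agent 0 picks item 4
Step 2: Agent 1 picks item 1
Step 3: Sum = 4 + 1 = 5

5


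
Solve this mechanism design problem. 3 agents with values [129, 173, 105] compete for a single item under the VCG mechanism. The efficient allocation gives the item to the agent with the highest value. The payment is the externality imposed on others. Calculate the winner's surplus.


Step 1: The winner is the agent with the highest value: agent 1 with value 173
Step 2: Values of other agents: [129, 105]
Step 3: VCG payment = max of others' values = 129
Step 4: Surplus = 173 - 129 = 44

44


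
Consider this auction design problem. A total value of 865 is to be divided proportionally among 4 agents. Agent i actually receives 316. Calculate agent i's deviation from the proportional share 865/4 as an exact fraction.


Step 1: Proportional share = 865/4
Step 2: Agent's actual allocation = 316
Step 3: Excess = 316 - 865/4 = 399/4

399/4


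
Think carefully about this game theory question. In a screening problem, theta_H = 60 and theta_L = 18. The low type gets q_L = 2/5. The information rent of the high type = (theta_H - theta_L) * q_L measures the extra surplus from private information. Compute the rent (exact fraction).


Step 1: theta_H - theta_L = 60 - 18 = 42
Step 2: Information rent = (theta_H - theta_L) * q_L
Step 3: = 42 * 2/5
Step 4: = 84/5

84/5


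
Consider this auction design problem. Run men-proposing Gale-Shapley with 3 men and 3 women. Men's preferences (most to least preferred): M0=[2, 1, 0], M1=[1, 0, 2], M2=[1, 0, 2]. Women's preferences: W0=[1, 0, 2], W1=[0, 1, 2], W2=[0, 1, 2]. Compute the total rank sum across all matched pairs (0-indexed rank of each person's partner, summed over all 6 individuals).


Step 1: Run Gale-Shapley (men propose, women hold best offer):
  M0 proposes to W2; she accepts
  M1 proposes to W1; she accepts
  M2 proposes to W1; rejected
  M2 proposes to W0; she accepts
Step 2: Final matching: W0-M2, W1-M1, W2-M0
Step 3: 0-indexed ranks (man's rank of his match, then woman's): 1 + 2 + 0 + 1 + 0 + 0
Step 4: Total rank sum = 4

4


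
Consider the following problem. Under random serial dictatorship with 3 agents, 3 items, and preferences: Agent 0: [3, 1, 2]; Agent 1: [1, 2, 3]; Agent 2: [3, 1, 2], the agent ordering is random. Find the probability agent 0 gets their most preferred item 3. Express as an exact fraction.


Step 1: Agent 0 wants item 3
Step 2: There are 6 possible orderings of agents
Step 3: In 3 orderings, agent 0 gets item 3
Step 4: Probability = 3/6 = 1/2

1/2


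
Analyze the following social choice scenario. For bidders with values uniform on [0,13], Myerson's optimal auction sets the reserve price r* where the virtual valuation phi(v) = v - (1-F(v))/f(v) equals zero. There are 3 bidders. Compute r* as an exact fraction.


Step 1: For U[0,13], F(v) = v/13 and f(v) = 1/13
Step 2: phi(v) = v - (1 - v/13)/(1/13) = v - (13 - v) = 2v - 13
Step 3: Set phi(r*) = 0: 2r* - 13 = 0
Step 4: r* = 13/2 (the number of bidders n = 3 does not enter)

13/2


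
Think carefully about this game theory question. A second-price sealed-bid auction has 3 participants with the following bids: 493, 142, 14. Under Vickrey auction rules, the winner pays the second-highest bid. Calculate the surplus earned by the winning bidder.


Step 1: Sort bids in descending order: 493, 142, 14
Step 2: The winning bid is the highest: 493
Step 3: The payment equals the second-highest bid: 142
Step 4: Surplus = winner's bid - payment = 493 - 142 = 351

351


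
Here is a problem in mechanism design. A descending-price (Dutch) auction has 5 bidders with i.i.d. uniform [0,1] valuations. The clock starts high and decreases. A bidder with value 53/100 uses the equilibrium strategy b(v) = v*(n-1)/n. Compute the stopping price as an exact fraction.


Step 1: Dutch auctions are strategically equivalent to first-price auctions
Step 2: The equilibrium bid is b(v) = v*(n-1)/n
Step 3: b = 53/100 * 4/5
Step 4: b = 53/125

53/125


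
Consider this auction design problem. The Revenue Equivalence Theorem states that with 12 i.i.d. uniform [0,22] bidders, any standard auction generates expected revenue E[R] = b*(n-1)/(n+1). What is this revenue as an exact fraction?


Step 1: By Revenue Equivalence, expected revenue = b*(n-1)/(n+1)
Step 2: Substituting n = 12, b = 22
Step 3: Revenue = 22*(12-1)/(12+1) = 22*11/13
Step 4: Revenue = 242/13

242/13


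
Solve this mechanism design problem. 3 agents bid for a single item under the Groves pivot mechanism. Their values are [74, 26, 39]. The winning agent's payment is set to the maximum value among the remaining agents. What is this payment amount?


Step 1: The efficient winner is agent 0 with value 74
Step 2: Other agents' values: [26, 39]
Step 3: Pivot payment = max(others) = 39
Step 4: The winner pays 39

39


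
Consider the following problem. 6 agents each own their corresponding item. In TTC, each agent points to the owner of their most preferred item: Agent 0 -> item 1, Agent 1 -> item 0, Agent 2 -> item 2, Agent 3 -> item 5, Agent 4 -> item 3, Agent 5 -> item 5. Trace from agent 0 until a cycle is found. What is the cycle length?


Step 1: Trace the pointer graph from agent 0: 0 -> 1 -> 0
Step 2: A cycle is detected when we revisit agent 0
Step 3: The cycle is: 0 -> 1 -> 0
Step 4: Cycle length = 2

2


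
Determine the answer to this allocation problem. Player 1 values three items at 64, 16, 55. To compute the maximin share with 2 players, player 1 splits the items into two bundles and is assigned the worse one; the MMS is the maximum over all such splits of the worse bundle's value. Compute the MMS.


Step 1: Item values = 64, 16, 55
Step 2: Enumerate all 2-bundle partitions and take the smaller bundle:
  Partition 1: {64} vs {16,55} -> bundles 64, 71; min = 64
  Partition 2: {16} vs {64,55} -> bundles 16, 119; min = 16
  Partition 3: {55} vs {64,16} -> bundles 55, 80; min = 55
Step 3: MMS = max(64, 16, 55) = 64

64


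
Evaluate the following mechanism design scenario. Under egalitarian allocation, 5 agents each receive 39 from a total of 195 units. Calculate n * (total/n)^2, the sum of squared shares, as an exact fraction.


Step 1: Each agent's share = 195/5 = 39
Step 2: Square of each share = (39)^2 = 1521
Step 3: Sum of squares = 5 * 1521 = 7605

7605


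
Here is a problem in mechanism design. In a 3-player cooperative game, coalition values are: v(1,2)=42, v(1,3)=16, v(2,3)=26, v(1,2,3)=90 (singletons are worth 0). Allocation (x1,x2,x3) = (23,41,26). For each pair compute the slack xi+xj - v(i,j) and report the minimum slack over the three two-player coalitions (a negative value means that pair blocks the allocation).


Step 1: Slack for coalition (1,2): x1+x2 - v12 = 64 - 42 = 22
Step 2: Slack for coalition (1,3): x1+x3 - v13 = 49 - 16 = 33
Step 3: Slack for coalition (2,3): x2+x3 - v23 = 67 - 26 = 41
Step 4: Minimum slack = min(22, 33, 41) = 22, attained by (1,2); no pair can gain by deviating, so the allocation is in the core

22


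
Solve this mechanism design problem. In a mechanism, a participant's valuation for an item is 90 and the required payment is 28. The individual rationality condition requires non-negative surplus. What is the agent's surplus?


Step 1: Surplus = value - payment = 90 - 28 = 62
Step 2: IR is satisfied (surplus >= 0)

62


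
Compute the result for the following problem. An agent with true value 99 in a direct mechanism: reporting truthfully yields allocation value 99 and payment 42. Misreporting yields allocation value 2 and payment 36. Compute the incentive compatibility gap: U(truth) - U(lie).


Step 1: U(truth) = value - payment = 99 - 42 = 57
Step 2: U(lie) = allocation - payment = 2 - 36 = -34
Step 3: IC gap = 57 - (-34) = 91

91


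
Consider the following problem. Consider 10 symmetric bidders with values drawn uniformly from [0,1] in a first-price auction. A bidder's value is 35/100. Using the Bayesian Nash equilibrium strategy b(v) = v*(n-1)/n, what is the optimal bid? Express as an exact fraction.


Step 1: The symmetric BNE bidding function is b(v) = v * (n-1) / n
Step 2: Substitute v = 7/20 and n = 10
Step 3: b = 7/20 * 9/10
Step 4: b = 63/200

63/200


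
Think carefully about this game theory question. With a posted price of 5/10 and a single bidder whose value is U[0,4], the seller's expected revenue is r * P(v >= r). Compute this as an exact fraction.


Step 1: Posted price r = 1/2, value support [0,4]
Step 2: P(v >= r) = (4 - 1/2)/4 = 7/8
Step 3: Expected revenue = r * P(v >= r) = 1/2 * 7/8
Step 4: Revenue = 7/16

7/16


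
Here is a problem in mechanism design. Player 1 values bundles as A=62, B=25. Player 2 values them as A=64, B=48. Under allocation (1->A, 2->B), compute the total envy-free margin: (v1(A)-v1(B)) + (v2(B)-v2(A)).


Step 1: Player 1's margin = v1(A) - v1(B) = 62 - 25 = 37
Step 2: Player 2's margin = v2(B) - v2(A) = 48 - 64 = -16
Step 3: Total margin = 37 + -16 = 21

21


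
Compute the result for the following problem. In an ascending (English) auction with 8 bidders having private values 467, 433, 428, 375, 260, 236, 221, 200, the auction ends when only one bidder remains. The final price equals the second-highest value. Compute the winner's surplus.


Step 1: Identify the highest value: 467
Step 2: Identify the second-highest value: 433
Step 3: The final price = second-highest value = 433
Step 4: Surplus = 467 - 433 = 34

34


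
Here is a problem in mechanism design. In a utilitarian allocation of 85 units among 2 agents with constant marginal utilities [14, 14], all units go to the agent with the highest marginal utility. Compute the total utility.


Step 1: The marginal utilities are [14, 14]
Step 2: The highest marginal utility is 14
Step 3: All 85 units go to that agent
Step 4: Total utility = 14 * 85 = 1190

1190


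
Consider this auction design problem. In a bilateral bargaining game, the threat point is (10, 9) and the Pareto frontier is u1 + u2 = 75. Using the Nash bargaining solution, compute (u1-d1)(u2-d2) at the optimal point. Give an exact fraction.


Step 1: The Nash solution splits surplus symmetrically above the disagreement point
Step 2: u1 = (total + d1 - d2)/2 = (75 + 10 - 9)/2 = 38
Step 3: u2 = (total - d1 + d2)/2 = (75 - 10 + 9)/2 = 37
Step 4: Nash product = (38 - 10) * (37 - 9)
Step 5: = 28 * 28 = 784

784


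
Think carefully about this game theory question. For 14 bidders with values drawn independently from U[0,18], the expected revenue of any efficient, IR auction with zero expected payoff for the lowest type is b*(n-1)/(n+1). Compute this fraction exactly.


Step 1: By Revenue Equivalence, expected revenue = b*(n-1)/(n+1)
Step 2: Substituting n = 14, b = 18
Step 3: Revenue = 18*(14-1)/(14+1) = 18*13/15
Step 4: Revenue = 234/15 = 78/5

78/5


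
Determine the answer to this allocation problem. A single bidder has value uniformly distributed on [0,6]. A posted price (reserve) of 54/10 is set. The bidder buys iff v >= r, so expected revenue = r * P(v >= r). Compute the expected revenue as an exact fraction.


Step 1: Posted price r = 27/5, value support [0,6]
Step 2: P(v >= r) = (6 - 27/5)/6 = 1/10
Step 3: Expected revenue = r * P(v >= r) = 27/5 * 1/10
Step 4: Revenue = 27/50

27/50


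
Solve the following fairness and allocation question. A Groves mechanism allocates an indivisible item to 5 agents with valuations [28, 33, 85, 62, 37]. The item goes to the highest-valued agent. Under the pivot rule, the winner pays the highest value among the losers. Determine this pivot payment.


Step 1: The efficient winner is agent 2 with value 85
Step 2: Other agents' values: [28, 33, 62, 37]
Step 3: Pivot payment = max(others) = 62
Step 4: The winner pays 62

62


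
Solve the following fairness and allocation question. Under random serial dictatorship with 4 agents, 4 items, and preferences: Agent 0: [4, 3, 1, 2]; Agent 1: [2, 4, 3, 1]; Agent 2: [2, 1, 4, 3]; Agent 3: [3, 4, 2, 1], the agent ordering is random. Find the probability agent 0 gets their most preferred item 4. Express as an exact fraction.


Step 1: Agent 0 wants item 4
Step 2: There are 24 possible orderings of agents
Step 3: In 20 orderings, agent 0 gets item 4
Step 4: Probability = 20/24 = 5/6

5/6


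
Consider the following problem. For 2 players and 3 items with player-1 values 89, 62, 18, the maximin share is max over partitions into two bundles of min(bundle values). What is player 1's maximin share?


Step 1: Item values = 89, 62, 18
Step 2: Enumerate all 2-bundle partitions and take the smaller bundle:
  Partition 1: {89} vs {62,18} -> bundles 89, 80; min = 80
  Partition 2: {62} vs {89,18} -> bundles 62, 107; min = 62
  Partition 3: {18} vs {89,62} -> bundles 18, 151; min = 18
Step 3: MMS = max(80, 62, 18) = 80

80


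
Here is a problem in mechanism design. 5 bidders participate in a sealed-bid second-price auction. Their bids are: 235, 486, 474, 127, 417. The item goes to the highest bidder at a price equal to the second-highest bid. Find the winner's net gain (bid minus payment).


Step 1: Sort bids in descending order: 486, 474, 417, 235, 127
Step 2: The winning bid is the highest: 486
Step 3: The payment equals the second-highest bid: 474
Step 4: Surplus = winner's bid - payment = 486 - 474 = 12

12


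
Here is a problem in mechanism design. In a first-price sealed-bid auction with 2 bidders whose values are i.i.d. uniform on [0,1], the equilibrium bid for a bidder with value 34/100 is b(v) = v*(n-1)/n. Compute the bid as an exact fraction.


Step 1: The symmetric BNE bidding function is b(v) = v * (n-1) / n
Step 2: Substitute v = 17/50 and n = 2
Step 3: b = 17/50 * 1/2
Step 4: b = 17/100

17/100


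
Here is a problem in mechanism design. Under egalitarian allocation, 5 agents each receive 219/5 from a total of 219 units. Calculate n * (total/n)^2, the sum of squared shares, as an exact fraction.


Step 1: Each agent's share = 219/5
Step 2: Square of each share = (219/5)^2 = 47961/25
Step 3: Sum of squares = 5 * 47961/25 = 47961/5

47961/5


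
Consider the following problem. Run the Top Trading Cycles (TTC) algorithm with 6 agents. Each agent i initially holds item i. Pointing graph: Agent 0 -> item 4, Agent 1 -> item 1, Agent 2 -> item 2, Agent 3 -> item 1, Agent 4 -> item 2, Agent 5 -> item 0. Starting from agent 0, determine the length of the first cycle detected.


Step 1: Trace the pointer graph from agent 0: 0 -> 4 -> 2 -> 2
Step 2: A cycle is detected when we revisit agent 2
Step 3: The cycle is: 2 -> 2
Step 4: Cycle length = 1

1


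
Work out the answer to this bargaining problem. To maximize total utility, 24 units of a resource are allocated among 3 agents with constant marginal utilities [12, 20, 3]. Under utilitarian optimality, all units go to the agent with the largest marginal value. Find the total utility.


Step 1: The marginal utilities are [12, 20, 3]
Step 2: The highest marginal utility is 20
Step 3: All 24 units go to that agent
Step 4: Total utility = 20 * 24 = 480

480


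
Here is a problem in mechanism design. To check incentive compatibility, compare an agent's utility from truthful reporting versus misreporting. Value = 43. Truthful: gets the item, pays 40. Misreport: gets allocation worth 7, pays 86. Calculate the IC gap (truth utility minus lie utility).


Step 1: U(truth) = value - payment = 43 - 40 = 3
Step 2: U(lie) = allocation - payment = 7 - 86 = -79
Step 3: IC gap = 3 - (-79) = 82

82


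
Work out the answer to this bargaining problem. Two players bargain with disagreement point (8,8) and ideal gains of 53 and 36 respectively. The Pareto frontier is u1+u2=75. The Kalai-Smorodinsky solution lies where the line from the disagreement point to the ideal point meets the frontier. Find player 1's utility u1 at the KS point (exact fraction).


Step 1: At the KS point, (u1-d1)/r1 = (u2-d2)/r2 = t and u1+u2 = 75
Step 2: u1 = d1 + r1*t and u2 = d2 + r2*t, so (d1 + r1*t) + (d2 + r2*t) = 75
Step 3: t = (75 - 8 - 8)/(53 + 36) = 59/89
Step 4: u1 = d1 + r1*t = 8 + 53 * 59/89 = 3839/89
Step 5: (Check: u2 = d2 + r2*t = 2836/89; u1+u2 = 3839/89 + 2836/89 = 75, on the frontier.)

3839/89


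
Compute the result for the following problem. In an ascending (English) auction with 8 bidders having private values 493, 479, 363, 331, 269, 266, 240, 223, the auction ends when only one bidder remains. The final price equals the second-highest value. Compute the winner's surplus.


Step 1: Identify the highest value: 493
Step 2: Identify the second-highest value: 479
Step 3: The final price = second-highest value = 479
Step 4: Surplus = 493 - 479 = 14

14


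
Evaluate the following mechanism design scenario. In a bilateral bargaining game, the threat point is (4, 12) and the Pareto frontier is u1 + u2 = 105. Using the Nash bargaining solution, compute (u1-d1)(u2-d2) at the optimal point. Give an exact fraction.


Step 1: The Nash solution splits surplus symmetrically above the disagreement point
Step 2: u1 = (total + d1 - d2)/2 = (105 + 4 - 12)/2 = 97/2
Step 3: u2 = (total - d1 + d2)/2 = (105 - 4 + 12)/2 = 113/2
Step 4: Nash product = (97/2 - 4) * (113/2 - 12)
Step 5: = 89/2 * 89/2 = 7921/4

7921/4


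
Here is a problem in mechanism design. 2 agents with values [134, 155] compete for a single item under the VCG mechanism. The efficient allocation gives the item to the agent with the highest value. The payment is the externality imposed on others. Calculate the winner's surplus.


Step 1: The winner is the agent with the highest value: agent 1 with value 155
Step 2: Values of other agents: [134]
Step 3: VCG payment = max of others' values = 134
Step 4: Surplus = 155 - 134 = 21

21


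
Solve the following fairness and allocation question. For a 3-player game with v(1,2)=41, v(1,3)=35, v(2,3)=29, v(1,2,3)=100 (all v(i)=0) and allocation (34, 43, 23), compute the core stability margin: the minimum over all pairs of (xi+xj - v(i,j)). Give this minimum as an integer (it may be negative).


Step 1: Slack for coalition (1,2): x1+x2 - v12 = 77 - 41 = 36
Step 2: Slack for coalition (1,3): x1+x3 - v13 = 57 - 35 = 22
Step 3: Slack for coalition (2,3): x2+x3 - v23 = 66 - 29 = 37
Step 4: Minimum slack = min(36, 22, 37) = 22, attained by (1,3); no pair can gain by deviating, so the allocation is in the core

22


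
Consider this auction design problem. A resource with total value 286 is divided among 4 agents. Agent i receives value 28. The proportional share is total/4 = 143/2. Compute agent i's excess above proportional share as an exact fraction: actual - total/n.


Step 1: Proportional share = 286/4 = 143/2
Step 2: Agent's actual allocation = 28
Step 3: Excess = 28 - 143/2 = -87/2

-87/2


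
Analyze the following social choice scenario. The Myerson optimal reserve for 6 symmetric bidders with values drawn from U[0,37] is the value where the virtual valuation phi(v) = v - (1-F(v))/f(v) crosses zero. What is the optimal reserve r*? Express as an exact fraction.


Step 1: For U[0,37], F(v) = v/37 and f(v) = 1/37
Step 2: phi(v) = v - (1 - v/37)/(1/37) = v - (37 - v) = 2v - 37
Step 3: Set phi(r*) = 0: 2r* - 37 = 0
Step 4: r* = 37/2 (the number of bidders n = 6 does not enter)

37/2


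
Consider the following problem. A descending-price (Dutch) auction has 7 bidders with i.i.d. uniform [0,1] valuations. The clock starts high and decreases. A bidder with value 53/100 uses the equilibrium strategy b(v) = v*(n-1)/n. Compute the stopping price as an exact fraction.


Step 1: Dutch auctions are strategically equivalent to first-price auctions
Step 2: The equilibrium bid is b(v) = v*(n-1)/n
Step 3: b = 53/100 * 6/7
Step 4: b = 159/350

159/350


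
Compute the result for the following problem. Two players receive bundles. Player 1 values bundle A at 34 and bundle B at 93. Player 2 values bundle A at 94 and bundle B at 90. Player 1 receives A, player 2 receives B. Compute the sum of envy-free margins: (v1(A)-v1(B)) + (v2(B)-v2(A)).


Step 1: Player 1's margin = v1(A) - v1(B) = 34 - 93 = -59
Step 2: Player 2's margin = v2(B) - v2(A) = 90 - 94 = -4
Step 3: Total margin = -59 + -4 = -63

-63


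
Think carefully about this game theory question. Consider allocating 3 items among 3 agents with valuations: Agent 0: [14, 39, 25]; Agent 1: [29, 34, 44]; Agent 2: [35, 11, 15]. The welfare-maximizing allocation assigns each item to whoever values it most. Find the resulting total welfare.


Step 1: For each item, find the maximum value among all agents.
Step 2: Item 0 -> Agent 2 (value 35)
Step 3: Item 1 -> Agent 0 (value 39)
Step 4: Item 2 -> Agent 1 (value 44)
Step 5: Total welfare = 35 + 39 + 44 = 118

118


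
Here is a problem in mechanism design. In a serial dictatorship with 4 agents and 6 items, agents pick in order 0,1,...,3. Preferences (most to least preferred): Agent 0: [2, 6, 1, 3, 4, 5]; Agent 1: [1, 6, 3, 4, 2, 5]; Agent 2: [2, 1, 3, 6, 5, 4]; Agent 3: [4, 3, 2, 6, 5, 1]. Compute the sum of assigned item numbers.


Step 1: Agent 0 picks item 2
Step 2: Agent 1 picks item 1
Step 3: Agent 2 picks item 3
Step 4: Agent 3 picks item 4
Step 5: Sum = 2 + 1 + 3 + 4 = 10

10


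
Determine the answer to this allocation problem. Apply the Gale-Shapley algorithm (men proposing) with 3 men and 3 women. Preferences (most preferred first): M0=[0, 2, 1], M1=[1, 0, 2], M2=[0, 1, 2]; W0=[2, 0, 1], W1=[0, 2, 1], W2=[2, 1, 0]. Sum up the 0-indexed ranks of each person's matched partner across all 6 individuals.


Step 1: Run Gale-Shapley (men propose, women hold best offer):
  M0 proposes to W0; she accepts
  M1 proposes to W1; she accepts
  M2 proposes to W0; she switches from M0
  M0 proposes to W2; she accepts
Step 2: Final matching: W0-M2, W1-M1, W2-M0
Step 3: 0-indexed ranks (man's rank of his match, then woman's): 0 + 0 + 0 + 2 + 1 + 2
Step 4: Total rank sum = 5

5


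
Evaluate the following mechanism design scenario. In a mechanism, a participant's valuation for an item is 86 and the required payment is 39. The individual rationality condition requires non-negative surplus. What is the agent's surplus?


Step 1: Surplus = value - payment = 86 - 39 = 47
Step 2: IR is satisfied (surplus >= 0)

47


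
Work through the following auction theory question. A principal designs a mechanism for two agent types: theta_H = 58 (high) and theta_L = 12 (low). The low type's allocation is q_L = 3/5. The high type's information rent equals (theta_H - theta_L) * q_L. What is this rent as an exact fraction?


Step 1: theta_H - theta_L = 58 - 12 = 46
Step 2: Information rent = (theta_H - theta_L) * q_L
Step 3: = 46 * 3/5
Step 4: = 138/5

138/5


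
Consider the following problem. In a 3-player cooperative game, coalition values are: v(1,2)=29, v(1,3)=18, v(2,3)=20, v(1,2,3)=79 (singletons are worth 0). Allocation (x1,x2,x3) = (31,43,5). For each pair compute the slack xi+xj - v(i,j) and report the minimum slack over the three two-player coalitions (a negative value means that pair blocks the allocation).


Step 1: Slack for coalition (1,2): x1+x2 - v12 = 74 - 29 = 45
Step 2: Slack for coalition (1,3): x1+x3 - v13 = 36 - 18 = 18
Step 3: Slack for coalition (2,3): x2+x3 - v23 = 48 - 20 = 28
Step 4: Minimum slack = min(45, 18, 28) = 18, attained by (1,3); no pair can gain by deviating, so the allocation is in the core

18


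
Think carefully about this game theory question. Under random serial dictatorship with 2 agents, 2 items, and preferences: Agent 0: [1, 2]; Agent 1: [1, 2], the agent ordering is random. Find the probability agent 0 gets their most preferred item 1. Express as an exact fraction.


Step 1: Agent 0 wants item 1
Step 2: There are 2 possible orderings of agents
Step 3: In 1 orderings, agent 0 gets item 1
Step 4: Probability = 1/2

1/2


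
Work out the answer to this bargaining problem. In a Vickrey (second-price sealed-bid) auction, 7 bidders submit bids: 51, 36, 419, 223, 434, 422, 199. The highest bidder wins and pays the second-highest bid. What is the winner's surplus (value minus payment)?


Step 1: Sort bids in descending order: 434, 422, 419, 223, 199, 51, 36
Step 2: The winning bid is the highest: 434
Step 3: The payment equals the second-highest bid: 422
Step 4: Surplus = winner's bid - payment = 434 - 422 = 12

12


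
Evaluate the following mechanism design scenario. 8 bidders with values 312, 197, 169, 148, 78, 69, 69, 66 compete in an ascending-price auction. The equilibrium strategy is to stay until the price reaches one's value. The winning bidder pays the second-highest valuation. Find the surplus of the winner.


Step 1: Identify the highest value: 312
Step 2: Identify the second-highest value: 197
Step 3: The final price = second-highest value = 197
Step 4: Surplus = 312 - 197 = 115

115


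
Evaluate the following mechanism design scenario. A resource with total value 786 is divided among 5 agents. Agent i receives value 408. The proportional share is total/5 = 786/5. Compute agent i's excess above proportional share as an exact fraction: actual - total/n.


Step 1: Proportional share = 786/5
Step 2: Agent's actual allocation = 408
Step 3: Excess = 408 - 786/5 = 1254/5

1254/5


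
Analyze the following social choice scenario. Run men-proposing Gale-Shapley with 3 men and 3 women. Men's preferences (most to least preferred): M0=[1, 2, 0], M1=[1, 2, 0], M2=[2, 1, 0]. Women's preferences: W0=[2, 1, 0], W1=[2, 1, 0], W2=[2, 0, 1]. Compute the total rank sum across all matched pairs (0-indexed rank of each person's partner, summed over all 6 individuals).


Step 1: Run Gale-Shapley (men propose, women hold best offer):
  M0 proposes to W1; she accepts
  M1 proposes to W1; she switches from M0
  M2 proposes to W2; she accepts
  M0 proposes to W2; rejected
  M0 proposes to W0; she accepts
Step 2: Final matching: W0-M0, W1-M1, W2-M2
Step 3: 0-indexed ranks (man's rank of his match, then woman's): 2 + 2 + 0 + 1 + 0 + 0
Step 4: Total rank sum = 5

5


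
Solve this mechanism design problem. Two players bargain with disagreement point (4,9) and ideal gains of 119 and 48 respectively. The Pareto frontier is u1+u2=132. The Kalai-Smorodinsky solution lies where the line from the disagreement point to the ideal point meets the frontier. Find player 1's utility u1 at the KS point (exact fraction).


Step 1: At the KS point, (u1-d1)/r1 = (u2-d2)/r2 = t and u1+u2 = 132
Step 2: u1 = d1 + r1*t and u2 = d2 + r2*t, so (d1 + r1*t) + (d2 + r2*t) = 132
Step 3: t = (132 - 4 - 9)/(119 + 48) = 119/167
Step 4: u1 = d1 + r1*t = 4 + 119 * 119/167 = 14829/167
Step 5: (Check: u2 = d2 + r2*t = 7215/167; u1+u2 = 14829/167 + 7215/167 = 132, on the frontier.)

14829/167
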